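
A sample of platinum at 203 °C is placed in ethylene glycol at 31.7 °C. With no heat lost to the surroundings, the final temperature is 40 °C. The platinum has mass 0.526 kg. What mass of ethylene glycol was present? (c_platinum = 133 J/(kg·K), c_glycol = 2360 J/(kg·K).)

m ≈ 0.582 kg

|Q_platinum| = |Q_glycol|:
0.526×133×(203 − 40) = m×2360×(40 − 31.7)
19588 m = 11403  ⇒  m ≈ 0.5821 kg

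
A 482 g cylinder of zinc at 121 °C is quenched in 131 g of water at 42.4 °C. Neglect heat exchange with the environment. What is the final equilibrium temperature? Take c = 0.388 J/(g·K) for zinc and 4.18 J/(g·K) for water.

T_f ≈ 62.4 °C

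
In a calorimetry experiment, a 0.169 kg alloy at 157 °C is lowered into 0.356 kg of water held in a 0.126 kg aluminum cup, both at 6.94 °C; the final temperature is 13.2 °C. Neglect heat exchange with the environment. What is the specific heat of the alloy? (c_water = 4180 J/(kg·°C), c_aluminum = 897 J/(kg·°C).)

Setting the total heat transfer to zero:
0.169·c·(13.2 − 157) + 0.356·4180·(13.2 − 6.94) + 0.126·897·(13.2 − 6.94) = 0
-24.3 c = -10023
c = -10023/-24.3 ≈ 412.4 J/(kg·°C)

c ≈ 412 J/(kg·°C)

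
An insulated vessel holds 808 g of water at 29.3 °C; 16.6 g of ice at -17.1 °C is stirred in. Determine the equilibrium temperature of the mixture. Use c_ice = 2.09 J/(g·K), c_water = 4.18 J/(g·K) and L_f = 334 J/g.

T_f ≈ 26.9 °C

Setting the total heat transfer to zero:
ice -17.1→0 °C: 16.6·2.09·17.1 = 593.27; fusion: m_ice L_f = 16.6·334 = 5544.4; warm the meltwater: 69.39 T; water: 3377.4(T − 29.3)
3446.8 T = 98959 − 6137.7 = 92821
T ≈ 26.93 °C. Since T > 0 °C, the all-ice-melts assumption holds.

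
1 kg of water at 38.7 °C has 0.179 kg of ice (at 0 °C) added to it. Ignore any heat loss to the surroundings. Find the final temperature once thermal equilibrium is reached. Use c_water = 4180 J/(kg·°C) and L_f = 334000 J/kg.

Heat gained plus heat lost sum to zero:
fusion: m_ice L_f = 0.179×334000 = 59786
  meltwater 0→T: 0.179×4180×T = 748.22 T
  water: 4180(T − 38.7)
4928.2 T = 161766 − 59786 = 101980
T ≈ 20.69 °C. Since T > 0 °C, the all-ice-melts assumption holds.

T_f ≈ 20.7 °C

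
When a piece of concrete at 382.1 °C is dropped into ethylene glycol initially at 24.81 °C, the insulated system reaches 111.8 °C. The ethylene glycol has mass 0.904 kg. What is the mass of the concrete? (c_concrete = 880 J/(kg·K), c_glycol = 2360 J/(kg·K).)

Let T be the final temperature. ΣQ_i = 0:
m·880·(111.8 − 382.1) + 0.904·2360·(111.8 − 24.81) = 0
-237864 m = -185588
m = -185588/-237864 ≈ 0.7802 kg

m ≈ 0.78 kg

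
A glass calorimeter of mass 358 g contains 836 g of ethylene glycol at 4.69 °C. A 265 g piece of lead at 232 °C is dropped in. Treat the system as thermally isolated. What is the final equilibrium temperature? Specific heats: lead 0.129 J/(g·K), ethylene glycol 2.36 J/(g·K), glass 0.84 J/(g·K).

T_f is the heat-capacity-weighted average of the initial temperatures:
T_f = (34.19·232 + 1973·4.69 + 300.72·4.69) / (34.19 + 1973 + 300.72)
    = 18594 / 2307.9 ≈ 8.06 °C

T_f ≈ 8.1 °C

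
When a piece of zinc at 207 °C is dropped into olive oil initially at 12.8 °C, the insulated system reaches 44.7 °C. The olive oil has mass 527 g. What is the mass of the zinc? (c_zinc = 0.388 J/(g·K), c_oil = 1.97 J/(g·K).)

m ≈ 526 g

Heat lost by the zinc = heat gained by the oil:
m·0.388·(207 − 44.7) = 527·1.97·(44.7 − 12.8)
62.97 m = 33118  ⇒  m ≈ 525.9 g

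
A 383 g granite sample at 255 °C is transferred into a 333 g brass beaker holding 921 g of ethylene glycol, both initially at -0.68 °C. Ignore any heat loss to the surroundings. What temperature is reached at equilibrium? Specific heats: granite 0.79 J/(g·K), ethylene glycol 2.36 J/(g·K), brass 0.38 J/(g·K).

Net heat exchanged in the isolated system is zero:
383*0.79*(T − 255) + 921*2.36*(T − (-0.68)) + 333*0.38*(T − (-0.68)) = 0
302.57(T − 255) + 2173.6(T − (-0.68)) + 126.54(T − (-0.68)) = 0
2602.7 T = 75591
T = 75591/2602.7 ≈ 29.04 °C

T_f ≈ 29.0 °C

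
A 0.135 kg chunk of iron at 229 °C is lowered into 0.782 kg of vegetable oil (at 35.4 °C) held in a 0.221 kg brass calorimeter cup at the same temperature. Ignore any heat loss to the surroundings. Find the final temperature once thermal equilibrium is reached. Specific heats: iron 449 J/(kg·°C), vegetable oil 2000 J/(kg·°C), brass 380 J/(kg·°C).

Heat gained plus heat lost sum to zero:
0.135·449·(T − 229) + 0.782·2000·(T − 35.4) + 0.221·380·(T − 35.4) = 0
(60.62 + 1564 + 83.98) T = 60.62·229 + 1564·35.4 + 83.98·35.4
T = 72219 / 1708.6 = 42.3 °C

T_f ≈ 42.3 °C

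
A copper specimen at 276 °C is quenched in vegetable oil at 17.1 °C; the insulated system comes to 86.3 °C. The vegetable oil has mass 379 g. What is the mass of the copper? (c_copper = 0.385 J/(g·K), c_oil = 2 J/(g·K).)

m ≈ 718 g

|Q_copper| = |Q_oil|:
m·0.385·(276 − 86.3) = 379·2·(86.3 − 17.1)
73.03 m = 52454  ⇒  m ≈ 718.2 g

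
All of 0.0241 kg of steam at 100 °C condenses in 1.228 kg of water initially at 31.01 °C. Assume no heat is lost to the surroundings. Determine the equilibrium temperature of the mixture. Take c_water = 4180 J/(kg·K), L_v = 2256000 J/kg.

Conservation of energy gives ΣQ = 0:
latent heat released on condensation: 0.0241·2256000 = 54370
  condensed water 100 °C→T: 100.74(T − 100)
  original water: 5133(T − 31.01)
5233.8 T = 54370 + 10074 + 159176 = 223619
T ≈ 42.73 °C, under the boiling point, so the assumption holds.

T_f ≈ 42.7 °C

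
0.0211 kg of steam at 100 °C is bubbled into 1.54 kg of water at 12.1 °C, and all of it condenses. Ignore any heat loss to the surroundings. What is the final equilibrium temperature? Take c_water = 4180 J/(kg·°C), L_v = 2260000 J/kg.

Energy balance with sensible and latent terms:
steam→water at 100 °C releases m L_v = 0.0211·2260000 = 47686; condensed water 100 °C→T: 88.2(T − 100); original water: 6437.2(T − 12.1)
6525.4 T = 47686 + 8819.8 + 77890 = 134396
T ≈ 20.60 °C, under the boiling point, so the assumption holds.

T_f ≈ 20.6 °C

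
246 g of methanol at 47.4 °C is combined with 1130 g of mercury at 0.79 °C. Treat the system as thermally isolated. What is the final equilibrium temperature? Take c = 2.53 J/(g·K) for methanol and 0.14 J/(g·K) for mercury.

Net heat exchanged in the isolated system is zero:
246×2.53×(T − 47.4) + 1130×0.14×(T − 0.79) = 0
622.38(T − 47.4) + 158.2(T − 0.79) = 0
780.58 T = 29626
T = 29626/780.58 ≈ 37.95 °C

T_f ≈ 38.0 °C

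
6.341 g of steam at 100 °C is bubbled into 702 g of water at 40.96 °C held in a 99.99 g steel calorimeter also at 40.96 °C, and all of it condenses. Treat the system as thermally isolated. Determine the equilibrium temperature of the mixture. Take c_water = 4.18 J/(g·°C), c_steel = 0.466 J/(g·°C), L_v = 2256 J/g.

Setting the total heat transfer to zero:
latent heat released on condensation: 6.341×2256 = 14305; condensate cools 100→T: 6.341×4.18×(T − 100) = 26.51(T − 100); original water: 2934.4(T − 40.96); steel cup: 99.99×0.466×(T − 40.96) = 46.6(T − 40.96)
3007.5 T = 14305 + 2650.5 + 122100 = 139056
T ≈ 46.24 °C, under the boiling point, so the assumption holds.

T_f ≈ 46.2 °C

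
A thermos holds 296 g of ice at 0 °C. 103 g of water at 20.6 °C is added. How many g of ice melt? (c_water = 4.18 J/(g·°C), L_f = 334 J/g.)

Cooling the water to 0 °C releases 103·4.18·20.6 = 8869.1 J.
To melt every bit of ice: 296·334 = 98864 J.
8869.1 J < 98864 J, so only part of the ice melts and the system sits at 0 °C.
m_melted·334 = 8869.1  ⇒  m_melted ≈ 26.55 g.

m_melted ≈ 26.6 g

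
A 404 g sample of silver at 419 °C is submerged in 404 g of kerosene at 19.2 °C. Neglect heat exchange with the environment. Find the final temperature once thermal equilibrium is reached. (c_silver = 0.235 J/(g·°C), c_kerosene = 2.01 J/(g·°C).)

T_f ≈ 61.0 °C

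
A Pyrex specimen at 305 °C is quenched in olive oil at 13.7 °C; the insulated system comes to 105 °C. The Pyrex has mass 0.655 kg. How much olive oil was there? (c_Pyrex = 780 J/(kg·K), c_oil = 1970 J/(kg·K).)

m ≈ 0.568 kg

Taking heat into each body as positive, Σ m c ΔT = 0:
0.655×780×(105 − 305) + m×1970×(105 − 13.7) = 0
179861 m = 102180
m = 102180/179861 ≈ 0.5681 kg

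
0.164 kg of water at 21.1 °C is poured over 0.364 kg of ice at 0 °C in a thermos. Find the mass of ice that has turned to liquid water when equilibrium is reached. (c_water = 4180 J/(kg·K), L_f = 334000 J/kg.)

Heat available from the water dropping to 0 °C: 0.164·4180·21.1 = 14464 J.
Melting all 0.364 kg of ice would need 0.364·334000 = 121576 J.
14464 J < 121576 J, so only part of the ice melts and the system sits at 0 °C.
m_melted·334000 = 14464  ⇒  m_melted ≈ 0.04331 kg.

m_melted ≈ 0.0433 kg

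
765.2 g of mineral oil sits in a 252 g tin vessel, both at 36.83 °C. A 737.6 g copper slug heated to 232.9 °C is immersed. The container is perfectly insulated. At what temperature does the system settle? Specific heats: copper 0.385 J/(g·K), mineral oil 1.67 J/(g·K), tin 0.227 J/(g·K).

Conservation of energy gives ΣQ = 0:
737.6·0.385·(T − 232.9) + 765.2·1.67·(T − 36.83) + 252·0.227·(T − 36.83) = 0
283.98(T − 232.9) + 1277.9(T − 36.83) + 57.2(T − 36.83) = 0
1619.1 T = 115309
T = 115309/1619.1 ≈ 71.22 °C

T_f ≈ 71.2 °C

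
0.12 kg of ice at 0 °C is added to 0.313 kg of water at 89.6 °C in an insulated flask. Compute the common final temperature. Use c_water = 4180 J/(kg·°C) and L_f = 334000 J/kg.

T_f ≈ 42.6 °C

Heat gained plus heat lost sum to zero:
latent heat to melt: 0.12×334000 = 40080
  warm the meltwater: 501.6 T
  water: 1308.3(T − 89.6)
1809.9 T = 117227 − 40080 = 77147
T ≈ 42.62 °C — above 0 °C, consistent with complete melting.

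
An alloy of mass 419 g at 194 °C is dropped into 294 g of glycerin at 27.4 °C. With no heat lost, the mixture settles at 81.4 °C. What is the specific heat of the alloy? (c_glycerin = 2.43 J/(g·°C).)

Energy conservation, ΣQ = 0:
419×c×(81.4 − 194) + 294×2.43×(81.4 − 27.4) = 0
-47179 c = -38579
c = -38579/-47179 ≈ 0.8177 J/(g·°C)

c ≈ 0.818 J/(g·°C)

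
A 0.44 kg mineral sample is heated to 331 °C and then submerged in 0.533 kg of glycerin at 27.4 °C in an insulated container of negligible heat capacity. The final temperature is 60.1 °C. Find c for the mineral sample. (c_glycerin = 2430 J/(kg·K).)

c ≈ 355 J/(kg·K)

Setting the total heat transfer to zero:
0.44×c×(60.1 − 331) + 0.533×2430×(60.1 − 27.4) = 0
-119.2 c = -42353
c = -42353/-119.2 ≈ 355.3 J/(kg·K)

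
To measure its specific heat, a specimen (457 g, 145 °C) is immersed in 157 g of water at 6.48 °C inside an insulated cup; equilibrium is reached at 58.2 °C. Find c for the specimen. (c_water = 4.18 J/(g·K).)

c ≈ 0.856 J/(g·K)

Let T be the final temperature. ΣQ_i = 0:
457·c·(58.2 − 145) + 157·4.18·(58.2 − 6.48) = 0
-39668 c = -33942
c = -33942/-39668 ≈ 0.8557 J/(g·K)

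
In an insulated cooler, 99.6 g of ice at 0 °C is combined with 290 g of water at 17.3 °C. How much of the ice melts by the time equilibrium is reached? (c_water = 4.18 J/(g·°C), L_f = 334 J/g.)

Water can give up m c ΔT = 290·4.18·17.3 = 20971 J before reaching 0 °C.
Fully melting the ice requires m_ice L_f = 99.6·334 = 33266 J.
That's not enough to melt it all — equilibrium is at 0 °C with ice remaining.
m_melt = 20971 / L_f = 62.79 g.

m_melted ≈ 62.8 g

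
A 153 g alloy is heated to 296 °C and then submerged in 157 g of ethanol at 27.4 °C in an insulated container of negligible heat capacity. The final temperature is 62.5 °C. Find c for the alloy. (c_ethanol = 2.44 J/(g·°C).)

m_s c (T_s − T_f) = m_ethanol c_ethanol (T_f − T_0):
153×c×(296 − 62.5) = 157×2.44×(62.5 − 27.4)
35726 c = 13446  ⇒  c ≈ 0.3764 J/(g·°C)

c ≈ 0.376 J/(g·°C)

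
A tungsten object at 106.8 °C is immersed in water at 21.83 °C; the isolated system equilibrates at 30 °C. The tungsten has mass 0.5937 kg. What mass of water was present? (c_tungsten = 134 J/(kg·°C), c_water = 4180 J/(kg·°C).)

m ≈ 0.179 kg

Heat lost by the tungsten = heat gained by the water:
0.5937·134·(106.8 − 30) = m·4180·(30 − 21.83)
34151 m = 6109.9  ⇒  m ≈ 0.1789 kg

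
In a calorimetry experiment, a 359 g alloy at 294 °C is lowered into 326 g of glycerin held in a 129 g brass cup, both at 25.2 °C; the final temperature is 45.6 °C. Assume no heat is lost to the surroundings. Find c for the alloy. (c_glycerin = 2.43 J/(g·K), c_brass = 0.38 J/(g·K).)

c ≈ 0.192 J/(g·K)

Setting the total heat transfer to zero:
359·c·(45.6 − 294) + 326·2.43·(45.6 − 25.2) + 129·0.38·(45.6 − 25.2) = 0
-89176 c = -17160
c = -17160/-89176 ≈ 0.1924 J/(g·K)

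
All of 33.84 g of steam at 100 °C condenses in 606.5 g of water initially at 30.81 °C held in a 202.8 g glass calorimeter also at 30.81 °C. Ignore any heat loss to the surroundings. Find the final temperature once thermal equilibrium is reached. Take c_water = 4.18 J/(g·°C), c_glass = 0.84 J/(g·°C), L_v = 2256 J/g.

Energy balance with sensible and latent terms:
latent heat released on condensation: 33.84×2256 = 76343; condensed water 100 °C→T: 141.45(T − 100); water warms: 606.5×4.18×(T − 30.81) = 2535.2(T − 30.81); glass cup: 202.8×0.84×(T − 30.81) = 170.35(T − 30.81)
2847 T = 76343 + 14145 + 83357 = 173845
T ≈ 61.06 °C, under the boiling point, so the assumption holds.

T_f ≈ 61.1 °C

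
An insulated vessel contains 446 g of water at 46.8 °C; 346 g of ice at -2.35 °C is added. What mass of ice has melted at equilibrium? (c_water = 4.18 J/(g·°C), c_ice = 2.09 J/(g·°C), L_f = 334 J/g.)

m_melted ≈ 256 g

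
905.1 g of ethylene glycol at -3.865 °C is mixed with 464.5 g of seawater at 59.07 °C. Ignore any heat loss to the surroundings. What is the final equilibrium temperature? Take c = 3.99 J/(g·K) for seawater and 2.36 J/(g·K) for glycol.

Set heat shed by the hot body equal to heat absorbed by the cold body:
464.5·3.99·(59.07 − T) = 905.1·2.36·(T − (-3.865))
1853.4(59.07 − T) = 2136(T − (-3.865))
3989.4 T = 101222  ⇒  T ≈ 25.37 °C

T_f ≈ 25.4 °C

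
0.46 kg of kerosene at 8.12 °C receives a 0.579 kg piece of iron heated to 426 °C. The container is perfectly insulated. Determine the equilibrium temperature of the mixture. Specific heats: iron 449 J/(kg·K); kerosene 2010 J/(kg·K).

T_f is the heat-capacity-weighted average of the initial temperatures:
T_f = (259.97·426 + 924.6·8.12) / (259.97 + 924.6)
    = 118255 / 1184.6 ≈ 99.83 °C

T_f ≈ 99.8 °C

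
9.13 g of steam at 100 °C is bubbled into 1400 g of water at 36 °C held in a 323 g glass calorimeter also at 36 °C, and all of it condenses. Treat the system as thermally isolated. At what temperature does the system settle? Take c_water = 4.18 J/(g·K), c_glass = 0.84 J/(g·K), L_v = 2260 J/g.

T_f ≈ 39.7 °C

Setting the total heat transfer to zero:
latent heat released on condensation: 9.13·2260 = 20634; condensed water 100 °C→T: 38.16(T − 100); water warms: 1400·4.18·(T − 36) = 5852(T − 36); cup: 271.32(T − 36)
6161.5 T = 20634 + 3816.3 + 220440 = 244890
T ≈ 39.75 °C, under the boiling point, so the assumption holds.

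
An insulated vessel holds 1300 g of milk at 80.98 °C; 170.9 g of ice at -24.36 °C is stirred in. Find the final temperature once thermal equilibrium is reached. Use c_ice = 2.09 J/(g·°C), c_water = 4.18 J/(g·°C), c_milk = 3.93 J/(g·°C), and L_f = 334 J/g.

T_f ≈ 59.7 °C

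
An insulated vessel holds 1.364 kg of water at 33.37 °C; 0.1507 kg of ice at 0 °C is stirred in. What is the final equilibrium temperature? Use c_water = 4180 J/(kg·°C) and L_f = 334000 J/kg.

T_f ≈ 22.1 °C

Sum of m c ΔT and latent-heat terms is zero:
fusion: m_ice L_f = 0.1507×334000 = 50334
  meltwater 0→T: 0.1507×4180×T = 629.93 T
  water: 5701.5(T − 33.37)
6331.4 T = 190260 − 50334 = 139926
T ≈ 22.10 °C (positive, so assuming full melt was valid).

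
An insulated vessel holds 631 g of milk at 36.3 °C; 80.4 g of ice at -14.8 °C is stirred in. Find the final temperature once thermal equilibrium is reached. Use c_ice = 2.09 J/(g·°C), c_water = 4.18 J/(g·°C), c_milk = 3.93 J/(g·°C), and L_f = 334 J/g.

T_f ≈ 21.5 °C

Energy conservation, ΣQ = 0:
warm ice to 0 °C: 80.4·2.09·(0 − (-14.8)) = 2486.9
  melt ice: 80.4·334 = 26854
  warm the meltwater: 336.07 T
  milk cools: 631·3.93·(T − 36.3) = 2479.8(T − 36.3)
2815.9 T = 90018 − 29341 = 60677
T ≈ 21.55 °C — above 0 °C, consistent with complete melting.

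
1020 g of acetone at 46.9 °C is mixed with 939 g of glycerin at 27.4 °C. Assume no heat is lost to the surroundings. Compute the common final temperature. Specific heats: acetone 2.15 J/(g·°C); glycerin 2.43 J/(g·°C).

T_f ≈ 37.0 °C

With ΣQ=0 the equilibrium temperature is the m·c-weighted mean:
T_f = (2193×46.9 + 2281.8×27.4) / (2193 + 2281.8)
    = 165372 / 4474.8 ≈ 36.96 °C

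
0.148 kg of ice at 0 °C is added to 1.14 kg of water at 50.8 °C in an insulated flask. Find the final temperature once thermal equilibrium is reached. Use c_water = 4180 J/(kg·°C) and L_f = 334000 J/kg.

T_f ≈ 35.8 °C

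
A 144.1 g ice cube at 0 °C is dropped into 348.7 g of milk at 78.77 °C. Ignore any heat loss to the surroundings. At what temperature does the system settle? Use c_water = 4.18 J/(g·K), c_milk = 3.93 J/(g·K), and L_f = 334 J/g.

T_f ≈ 30.3 °C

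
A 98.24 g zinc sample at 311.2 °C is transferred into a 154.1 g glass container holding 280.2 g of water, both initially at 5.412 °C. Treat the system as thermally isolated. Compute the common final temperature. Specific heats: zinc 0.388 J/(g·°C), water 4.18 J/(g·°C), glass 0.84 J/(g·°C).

T_f ≈ 14.1 °C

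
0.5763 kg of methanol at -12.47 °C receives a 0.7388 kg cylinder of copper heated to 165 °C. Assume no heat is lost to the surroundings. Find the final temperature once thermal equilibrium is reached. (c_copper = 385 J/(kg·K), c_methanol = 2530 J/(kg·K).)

T_f ≈ 16.5 °C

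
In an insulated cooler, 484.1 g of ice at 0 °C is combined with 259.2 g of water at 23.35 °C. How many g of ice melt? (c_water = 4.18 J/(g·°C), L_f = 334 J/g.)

Water can give up m c ΔT = 259.2·4.18·23.35 = 25299 J before reaching 0 °C.
To melt every bit of ice: 484.1·334 = 161689 J.
Since 25299 < 161689 J, not all the ice melts; equilibrium is at 0 °C.
Mass melted = 25299/334 ≈ 75.74 g.

m_melted ≈ 75.7 g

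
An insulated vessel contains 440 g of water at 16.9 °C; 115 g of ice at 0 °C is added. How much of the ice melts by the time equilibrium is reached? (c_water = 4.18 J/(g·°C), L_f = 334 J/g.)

Water can give up m c ΔT = 440×4.18×16.9 = 31082 J before reaching 0 °C.
Fully melting the ice requires m_ice L_f = 115×334 = 38410 J.
Since 31082 < 38410 J, not all the ice melts; equilibrium is at 0 °C.
m_melted×334 = 31082  ⇒  m_melted ≈ 93.06 g.

m_melted ≈ 93.1 g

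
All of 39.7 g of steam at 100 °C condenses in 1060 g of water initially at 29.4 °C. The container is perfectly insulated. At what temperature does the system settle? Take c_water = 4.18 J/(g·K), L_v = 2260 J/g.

Heat gained plus heat lost sum to zero:
steam→water at 100 °C releases m L_v = 39.7×2260 = 89722; condensed water 100 °C→T: 165.95(T − 100); water warms: 1060×4.18×(T − 29.4) = 4430.8(T − 29.4)
4596.7 T = 89722 + 16595 + 130266 = 236582
T ≈ 51.47 °C, under the boiling point, so the assumption holds.

T_f ≈ 51.5 °C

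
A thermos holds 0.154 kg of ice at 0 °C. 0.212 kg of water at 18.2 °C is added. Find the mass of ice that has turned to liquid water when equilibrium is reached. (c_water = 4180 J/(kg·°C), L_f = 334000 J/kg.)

m_melted ≈ 0.0483 kg

Heat available from the water dropping to 0 °C: 0.212×4180×18.2 = 16128 J.
Melting all 0.154 kg of ice would need 0.154×334000 = 51436 J.
16128 J < 51436 J, so only part of the ice melts and the system sits at 0 °C.
m_melt = 16128 / L_f = 0.04829 kg.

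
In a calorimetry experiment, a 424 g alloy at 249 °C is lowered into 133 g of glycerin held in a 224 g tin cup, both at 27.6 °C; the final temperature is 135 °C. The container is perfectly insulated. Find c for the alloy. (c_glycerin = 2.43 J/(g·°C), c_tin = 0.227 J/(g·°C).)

Heat gained plus heat lost sum to zero:
424×c×(135 − 249) + 133×2.43×(135 − 27.6) + 224×0.227×(135 − 27.6) = 0
-48336 c = -40172
c = -40172/-48336 ≈ 0.8311 J/(g·°C)

c ≈ 0.831 J/(g·°C)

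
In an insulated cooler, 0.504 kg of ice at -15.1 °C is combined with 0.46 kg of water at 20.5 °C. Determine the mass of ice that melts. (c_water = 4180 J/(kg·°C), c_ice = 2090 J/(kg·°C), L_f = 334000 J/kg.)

m_melted ≈ 0.0704 kg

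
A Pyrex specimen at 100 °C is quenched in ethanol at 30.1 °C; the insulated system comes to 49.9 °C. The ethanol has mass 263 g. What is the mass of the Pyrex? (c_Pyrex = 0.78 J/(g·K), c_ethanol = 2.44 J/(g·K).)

Heat lost by the Pyrex = heat gained by the ethanol:
m·0.78·(100 − 49.9) = 263·2.44·(49.9 − 30.1)
39.08 m = 12706  ⇒  m ≈ 325.1 g

m ≈ 325 g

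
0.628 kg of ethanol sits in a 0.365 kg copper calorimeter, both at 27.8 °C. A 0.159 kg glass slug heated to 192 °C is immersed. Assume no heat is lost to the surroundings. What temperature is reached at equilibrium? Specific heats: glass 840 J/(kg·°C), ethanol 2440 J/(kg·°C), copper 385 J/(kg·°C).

Let T be the final temperature. ΣQ_i = 0:
0.159·840·(T − 192) + 0.628·2440·(T − 27.8) + 0.365·385·(T − 27.8) = 0
133.56(T − 192) + 1532.3(T − 27.8) + 140.53(T − 27.8) = 0
1806.4 T = 72149
T = 72149 / 1806.4 = 39.9 °C

T_f ≈ 39.9 °C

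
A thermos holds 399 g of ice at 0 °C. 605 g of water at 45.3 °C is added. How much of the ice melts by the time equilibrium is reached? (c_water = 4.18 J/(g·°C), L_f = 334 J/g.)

m_melted ≈ 343 g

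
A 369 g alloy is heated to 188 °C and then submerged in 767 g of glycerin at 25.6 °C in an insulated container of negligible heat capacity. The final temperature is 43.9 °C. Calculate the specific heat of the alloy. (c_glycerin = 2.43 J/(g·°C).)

m_s c (T_s − T_f) = m_glycerin c_glycerin (T_f − T_0):
369·c·(188 − 43.9) = 767·2.43·(43.9 − 25.6)
53173 c = 34108  ⇒  c ≈ 0.6414 J/(g·°C)

c ≈ 0.641 J/(g·°C)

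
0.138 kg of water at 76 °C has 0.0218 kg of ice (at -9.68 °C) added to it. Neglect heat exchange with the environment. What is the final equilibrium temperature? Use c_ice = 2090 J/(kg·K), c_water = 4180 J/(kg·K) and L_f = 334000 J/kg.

T_f ≈ 54.1 °C

Setting the total heat transfer to zero:
ice -9.68→0 °C: 0.0218·2090·9.68 = 441.04; melt ice: 0.0218·334000 = 7281.2; meltwater 0→T: 0.0218·4180·T = 91.12 T; water: 576.84(T − 76)
667.96 T = 43840 − 7722.2 = 36118
T ≈ 54.07 °C. Since T > 0 °C, the all-ice-melts assumption holds.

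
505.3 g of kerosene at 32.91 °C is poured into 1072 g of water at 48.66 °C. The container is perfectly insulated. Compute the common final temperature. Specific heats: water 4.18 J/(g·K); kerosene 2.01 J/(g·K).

T_f ≈ 45.7 °C

With ΣQ=0 the equilibrium temperature is the m·c-weighted mean:
T_f = (4481*48.66 + 1015.7*32.91) / (4481 + 1015.7)
    = 251469 / 5496.6 ≈ 45.75 °C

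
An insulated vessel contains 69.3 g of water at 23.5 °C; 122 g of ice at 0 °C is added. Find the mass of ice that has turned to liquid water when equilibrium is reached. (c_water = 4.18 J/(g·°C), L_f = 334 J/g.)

Water can give up m c ΔT = 69.3×4.18×23.5 = 6807.3 J before reaching 0 °C.
Fully melting the ice requires m_ice L_f = 122×334 = 40748 J.
6807.3 J < 40748 J, so only part of the ice melts and the system sits at 0 °C.
Mass melted = 6807.3/334 ≈ 20.38 g.

m_melted ≈ 20.4 g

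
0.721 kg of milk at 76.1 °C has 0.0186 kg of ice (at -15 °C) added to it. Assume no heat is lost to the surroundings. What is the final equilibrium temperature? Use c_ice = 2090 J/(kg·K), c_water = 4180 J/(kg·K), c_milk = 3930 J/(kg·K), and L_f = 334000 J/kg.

Taking heat into each body as positive, Σ m c ΔT = 0:
warm ice to 0 °C: 0.0186·2090·(0 − (-15)) = 583.11; melt ice: 0.0186·334000 = 6212.4; warm the meltwater: 77.75 T; milk: 2833.5(T − 76.1)
2911.3 T = 215632 − 6795.5 = 208836
T ≈ 71.73 °C — above 0 °C, consistent with complete melting.

T_f ≈ 71.7 °C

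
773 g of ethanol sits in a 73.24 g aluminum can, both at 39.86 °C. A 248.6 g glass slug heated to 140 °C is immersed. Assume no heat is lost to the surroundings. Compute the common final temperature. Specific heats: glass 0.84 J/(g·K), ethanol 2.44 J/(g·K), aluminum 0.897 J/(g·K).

T_f ≈ 49.5 °C

With ΣQ=0 the equilibrium temperature is the m·c-weighted mean:
T_f = (208.82·140 + 1886.1·39.86 + 65.7·39.86) / (208.82 + 1886.1 + 65.7)
    = 107035 / 2160.6 ≈ 49.54 °C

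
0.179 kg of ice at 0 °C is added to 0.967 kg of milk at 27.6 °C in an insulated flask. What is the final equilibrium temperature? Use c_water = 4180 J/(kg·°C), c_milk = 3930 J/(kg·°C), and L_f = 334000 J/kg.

Let T be the final temperature. ΣQ_i = 0:
fusion: m_ice L_f = 0.179·334000 = 59786
  meltwater 0→T: 0.179·4180·T = 748.22 T
  milk cools: 0.967·3930·(T − 27.6) = 3800.3(T − 27.6)
4548.5 T = 104889 − 59786 = 45103
T ≈ 9.92 °C (positive, so assuming full melt was valid).

T_f ≈ 9.9 °C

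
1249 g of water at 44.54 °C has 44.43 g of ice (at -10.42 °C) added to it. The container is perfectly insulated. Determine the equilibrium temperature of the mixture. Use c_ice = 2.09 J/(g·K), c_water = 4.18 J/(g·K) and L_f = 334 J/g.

Sum of m c ΔT and latent-heat terms is zero:
warm ice to 0 °C: 44.43·2.09·(0 − (-10.42)) = 967.59; fusion: m_ice L_f = 44.43·334 = 14840; warm the meltwater: 185.72 T; water: 5220.8(T − 44.54)
5406.5 T = 232535 − 15807 = 216728
T ≈ 40.09 °C. Since T > 0 °C, the all-ice-melts assumption holds.

T_f ≈ 40.1 °C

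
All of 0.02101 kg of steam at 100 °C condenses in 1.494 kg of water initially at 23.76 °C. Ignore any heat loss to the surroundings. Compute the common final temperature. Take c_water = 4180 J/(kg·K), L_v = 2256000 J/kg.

T_f ≈ 32.3 °C

Energy balance with sensible and latent terms:
latent heat released on condensation: 0.02101·2256000 = 47399; condensed water 100 °C→T: 87.82(T − 100); original water: 6244.9(T − 23.76)
6332.7 T = 47399 + 8782.2 + 148379 = 204560
T ≈ 32.30 °C — below 100 °C, confirming all the steam condensed.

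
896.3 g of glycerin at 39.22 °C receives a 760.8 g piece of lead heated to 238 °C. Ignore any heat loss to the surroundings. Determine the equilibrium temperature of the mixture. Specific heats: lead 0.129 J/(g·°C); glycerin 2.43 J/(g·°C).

T_f ≈ 47.8 °C

With ΣQ=0 the equilibrium temperature is the m·c-weighted mean:
T_f = (98.14×238 + 2178×39.22) / (98.14 + 2178)
    = 108780 / 2276.2 ≈ 47.79 °C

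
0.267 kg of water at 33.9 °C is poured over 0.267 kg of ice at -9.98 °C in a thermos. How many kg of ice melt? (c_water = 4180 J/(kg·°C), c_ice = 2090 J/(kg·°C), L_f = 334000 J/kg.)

m_melted ≈ 0.0966 kg

Cooling the water to 0 °C releases 0.267·4180·33.9 = 37834 J.
Warming the ice to 0 °C takes 0.267·2090·9.98 = 5569.1 J, leaving 32265 J for melting.
To melt every bit of ice: 0.267·334000 = 89178 J.
32265 J < 89178 J, so only part of the ice melts and the system sits at 0 °C.
m_melted·334000 = 32265  ⇒  m_melted ≈ 0.0966 kg.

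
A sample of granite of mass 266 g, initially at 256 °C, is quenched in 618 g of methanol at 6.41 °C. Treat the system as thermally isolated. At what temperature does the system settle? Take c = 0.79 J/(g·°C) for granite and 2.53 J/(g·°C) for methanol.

T_f ≈ 36.0 °C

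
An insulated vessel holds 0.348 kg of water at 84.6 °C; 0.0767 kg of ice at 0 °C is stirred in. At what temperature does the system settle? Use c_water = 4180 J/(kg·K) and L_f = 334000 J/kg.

T_f ≈ 54.9 °C

Let T be the final temperature. ΣQ_i = 0:
latent heat to melt: 0.0767·334000 = 25618
  warm the meltwater: 320.61 T
  water: 1454.6(T − 84.6)
1775.2 T = 123063 − 25618 = 97445
T ≈ 54.89 °C. Since T > 0 °C, the all-ice-melts assumption holds.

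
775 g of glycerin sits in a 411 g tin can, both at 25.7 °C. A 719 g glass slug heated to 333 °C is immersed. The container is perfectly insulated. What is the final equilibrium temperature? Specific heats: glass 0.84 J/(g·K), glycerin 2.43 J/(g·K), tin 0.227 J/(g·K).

T_f ≈ 97.6 °C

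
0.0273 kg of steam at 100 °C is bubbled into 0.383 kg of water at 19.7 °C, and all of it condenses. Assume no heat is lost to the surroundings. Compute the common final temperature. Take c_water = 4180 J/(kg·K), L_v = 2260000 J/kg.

Let T be the final temperature. ΣQ_i = 0:
condense steam: −0.0273×2260000 = −61698; condensate cools 100→T: 0.0273×4180×(T − 100) = 114.11(T − 100); water warms: 0.383×4180×(T − 19.7) = 1600.9(T − 19.7)
1715.1 T = 61698 + 11411 + 31539 = 104648
T ≈ 61.02 °C (< 100 °C, so full condensation is consistent).

T_f ≈ 61.0 °C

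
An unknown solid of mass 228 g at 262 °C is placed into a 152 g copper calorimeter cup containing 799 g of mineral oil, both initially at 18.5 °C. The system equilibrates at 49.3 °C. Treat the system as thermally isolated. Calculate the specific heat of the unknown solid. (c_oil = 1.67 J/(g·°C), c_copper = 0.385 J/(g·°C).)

c ≈ 0.885 J/(g·°C)

Heat gained plus heat lost sum to zero:
228·c·(49.3 − 262) + 799·1.67·(49.3 − 18.5) + 152·0.385·(49.3 − 18.5) = 0
-48496 c = -42900
c = -42900/-48496 ≈ 0.8846 J/(g·°C)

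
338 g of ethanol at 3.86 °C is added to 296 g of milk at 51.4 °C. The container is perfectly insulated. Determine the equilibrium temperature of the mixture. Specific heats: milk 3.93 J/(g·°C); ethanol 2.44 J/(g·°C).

T_f ≈ 31.7 °C

Taking heat into each body as positive, Σ m c ΔT = 0:
296·3.93·(T − 51.4) + 338·2.44·(T − 3.86) = 0
1163.3(T − 51.4) + 824.72(T − 3.86) = 0
(1163.3 + 824.72) T = 1163.3·51.4 + 824.72·3.86
T ≈ 31.68 °C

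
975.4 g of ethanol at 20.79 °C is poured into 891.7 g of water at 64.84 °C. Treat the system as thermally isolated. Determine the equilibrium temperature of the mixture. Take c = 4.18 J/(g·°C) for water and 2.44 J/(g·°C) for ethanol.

Energy conservation, ΣQ = 0:
891.7*4.18*(T − 64.84) + 975.4*2.44*(T − 20.79) = 0
3727.3(T − 64.84) + 2380(T − 20.79) = 0
6107.3 T = 291158
T = 291158 / 6107.3 = 47.7 °C

T_f ≈ 47.7 °C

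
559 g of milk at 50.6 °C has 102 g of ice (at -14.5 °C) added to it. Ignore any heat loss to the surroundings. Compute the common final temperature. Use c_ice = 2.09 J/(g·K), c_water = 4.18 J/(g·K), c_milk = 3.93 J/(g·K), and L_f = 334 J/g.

T_f ≈ 28.2 °C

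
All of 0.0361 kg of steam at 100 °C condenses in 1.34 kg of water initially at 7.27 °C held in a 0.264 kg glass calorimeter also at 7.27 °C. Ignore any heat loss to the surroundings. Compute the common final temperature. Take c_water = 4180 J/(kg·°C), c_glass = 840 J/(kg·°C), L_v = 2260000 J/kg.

Sum of m c ΔT and latent-heat terms is zero:
steam→water at 100 °C releases m L_v = 0.0361×2260000 = 81586
  condensed water 100 °C→T: 150.9(T − 100)
  original water: 5601.2(T − 7.27)
  glass cup: 0.264×840×(T − 7.27) = 221.76(T − 7.27)
5973.9 T = 81586 + 15090 + 42333 = 139009
T ≈ 23.27 °C — below 100 °C, confirming all the steam condensed.

T_f ≈ 23.3 °C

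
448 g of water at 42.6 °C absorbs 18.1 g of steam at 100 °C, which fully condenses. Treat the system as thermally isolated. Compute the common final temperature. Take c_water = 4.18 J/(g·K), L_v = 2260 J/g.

T_f ≈ 65.8 °C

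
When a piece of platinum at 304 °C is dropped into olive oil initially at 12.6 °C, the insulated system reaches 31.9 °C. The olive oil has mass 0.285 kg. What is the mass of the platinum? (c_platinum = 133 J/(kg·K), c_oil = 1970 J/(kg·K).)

m ≈ 0.299 kg

Heat gained plus heat lost sum to zero:
m×133×(31.9 − 304) + 0.285×1970×(31.9 − 12.6) = 0
-36189 m = -10836
m = -10836/-36189 ≈ 0.2994 kg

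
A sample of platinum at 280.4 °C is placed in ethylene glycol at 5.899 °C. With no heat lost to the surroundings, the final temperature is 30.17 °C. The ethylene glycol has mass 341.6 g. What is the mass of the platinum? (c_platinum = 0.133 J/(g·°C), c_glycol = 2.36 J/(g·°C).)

m ≈ 588 g

Conservation of energy gives ΣQ = 0:
m·0.133·(30.17 − 280.4) + 341.6·2.36·(30.17 − 5.899) = 0
-33.28 m = -19567
m = -19567/-33.28 ≈ 587.9 g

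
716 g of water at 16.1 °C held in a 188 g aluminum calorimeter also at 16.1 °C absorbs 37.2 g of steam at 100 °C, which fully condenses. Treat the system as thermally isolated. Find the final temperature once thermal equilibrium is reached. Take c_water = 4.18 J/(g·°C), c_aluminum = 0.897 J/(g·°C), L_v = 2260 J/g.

T_f ≈ 45.4 °C

Net heat exchanged in the isolated system is zero:
latent heat released on condensation: 37.2·2260 = 84072; condensed water 100 °C→T: 155.5(T − 100); original water: 2992.9(T − 16.1); aluminum cup: 188·0.897·(T − 16.1) = 168.64(T − 16.1)
3317 T = 84072 + 15550 + 50900 = 150522
T ≈ 45.38 °C, under the boiling point, so the assumption holds.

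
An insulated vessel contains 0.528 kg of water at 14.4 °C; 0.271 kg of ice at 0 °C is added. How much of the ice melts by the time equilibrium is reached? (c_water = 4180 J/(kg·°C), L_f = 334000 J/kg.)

m_melted ≈ 0.0952 kg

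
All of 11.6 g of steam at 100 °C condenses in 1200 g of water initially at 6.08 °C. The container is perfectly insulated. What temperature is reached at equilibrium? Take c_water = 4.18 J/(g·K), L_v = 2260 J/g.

T_f ≈ 12.2 °C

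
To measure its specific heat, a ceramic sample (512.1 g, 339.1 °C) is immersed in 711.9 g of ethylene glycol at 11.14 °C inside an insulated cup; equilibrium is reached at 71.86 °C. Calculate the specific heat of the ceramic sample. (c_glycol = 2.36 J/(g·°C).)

c ≈ 0.745 J/(g·°C)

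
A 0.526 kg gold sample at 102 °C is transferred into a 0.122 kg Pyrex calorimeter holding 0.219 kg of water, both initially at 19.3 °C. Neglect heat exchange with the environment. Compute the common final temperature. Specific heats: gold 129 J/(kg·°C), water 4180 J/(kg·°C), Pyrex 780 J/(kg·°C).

T_f ≈ 24.5 °C

Net heat exchanged in the isolated system is zero:
0.526·129·(T − 102) + 0.219·4180·(T − 19.3) + 0.122·780·(T − 19.3) = 0
67.85(T − 102) + 915.42(T − 19.3) + 95.16(T − 19.3) = 0
(67.85 + 915.42 + 95.16) T = 67.85·102 + 915.42·19.3 + 95.16·19.3
T = 26425/1078.4 ≈ 24.50 °C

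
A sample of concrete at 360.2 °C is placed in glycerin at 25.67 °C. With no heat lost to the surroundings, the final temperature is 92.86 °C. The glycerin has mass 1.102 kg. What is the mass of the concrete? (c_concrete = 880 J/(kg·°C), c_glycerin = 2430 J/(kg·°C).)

m ≈ 0.765 kg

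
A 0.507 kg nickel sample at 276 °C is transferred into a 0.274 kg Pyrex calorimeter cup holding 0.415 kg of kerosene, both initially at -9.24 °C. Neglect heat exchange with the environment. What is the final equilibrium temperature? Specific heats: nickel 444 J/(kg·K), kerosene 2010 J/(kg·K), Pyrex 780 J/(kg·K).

T_f ≈ 41.2 °C

Net heat exchanged in the isolated system is zero:
0.507*444*(T − 276) + 0.415*2010*(T − (-9.24)) + 0.274*780*(T − (-9.24)) = 0
225.11(T − 276) + 834.15(T − (-9.24)) + 213.72(T − (-9.24)) = 0
1273 T = 52447
T = 52447 / 1273 = 41.2 °C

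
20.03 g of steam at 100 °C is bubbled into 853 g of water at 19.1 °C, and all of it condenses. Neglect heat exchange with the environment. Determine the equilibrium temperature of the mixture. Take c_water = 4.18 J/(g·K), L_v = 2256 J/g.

Energy conservation, ΣQ = 0:
condense steam: −20.03·2256 = −45188; condensed water 100 °C→T: 83.73(T − 100); original water: 3565.5(T − 19.1)
3649.3 T = 45188 + 8372.5 + 68102 = 121662
T ≈ 33.34 °C (< 100 °C, so full condensation is consistent).

T_f ≈ 33.3 °C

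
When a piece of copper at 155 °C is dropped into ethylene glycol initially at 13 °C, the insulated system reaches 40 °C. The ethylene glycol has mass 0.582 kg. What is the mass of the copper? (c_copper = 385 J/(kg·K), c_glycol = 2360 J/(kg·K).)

m ≈ 0.838 kg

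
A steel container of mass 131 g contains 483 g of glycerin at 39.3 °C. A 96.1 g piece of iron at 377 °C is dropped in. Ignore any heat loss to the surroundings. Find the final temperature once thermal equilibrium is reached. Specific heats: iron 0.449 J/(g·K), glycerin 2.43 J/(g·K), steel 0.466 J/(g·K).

T_f ≈ 50.7 °C

T_f is the heat-capacity-weighted average of the initial temperatures:
T_f = (43.15*377 + 1173.7*39.3 + 61.05*39.3) / (43.15 + 1173.7 + 61.05)
    = 64792 / 1277.9 ≈ 50.70 °C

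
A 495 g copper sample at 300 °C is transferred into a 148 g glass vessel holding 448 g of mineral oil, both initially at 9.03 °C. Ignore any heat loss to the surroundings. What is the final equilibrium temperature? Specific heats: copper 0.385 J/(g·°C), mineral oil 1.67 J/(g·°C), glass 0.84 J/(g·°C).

T_f ≈ 61.2 °C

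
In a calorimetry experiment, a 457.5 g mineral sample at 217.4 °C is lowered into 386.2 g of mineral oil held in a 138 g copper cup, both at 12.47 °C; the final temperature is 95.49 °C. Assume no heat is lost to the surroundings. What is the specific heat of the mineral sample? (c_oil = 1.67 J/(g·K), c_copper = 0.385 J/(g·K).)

c ≈ 1.04 J/(g·K)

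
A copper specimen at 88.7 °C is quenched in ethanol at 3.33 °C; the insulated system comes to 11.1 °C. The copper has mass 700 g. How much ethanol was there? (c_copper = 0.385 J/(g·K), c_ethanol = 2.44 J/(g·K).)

m ≈ 1100 g

Heat lost by the copper = heat gained by the ethanol:
700·0.385·(88.7 − 11.1) = m·2.44·(11.1 − 3.33)
18.96 m = 20913  ⇒  m ≈ 1103 g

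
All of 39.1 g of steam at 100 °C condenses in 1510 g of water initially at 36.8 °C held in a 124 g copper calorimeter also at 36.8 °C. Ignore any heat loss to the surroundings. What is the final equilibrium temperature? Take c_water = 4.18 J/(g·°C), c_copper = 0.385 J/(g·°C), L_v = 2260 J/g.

T_f ≈ 51.9 °C

Sum of m c ΔT and latent-heat terms is zero:
condense steam: −39.1·2260 = −88366; condensed water 100 °C→T: 163.44(T − 100); original water: 6311.8(T − 36.8); copper cup: 124·0.385·(T − 36.8) = 47.74(T − 36.8)
6523 T = 88366 + 16344 + 234031 = 338741
T ≈ 51.93 °C (< 100 °C, so full condensation is consistent).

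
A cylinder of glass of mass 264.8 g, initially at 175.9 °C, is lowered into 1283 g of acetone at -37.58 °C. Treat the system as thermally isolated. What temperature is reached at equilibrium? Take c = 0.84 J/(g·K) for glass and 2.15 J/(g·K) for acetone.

T_f ≈ -21.7 °C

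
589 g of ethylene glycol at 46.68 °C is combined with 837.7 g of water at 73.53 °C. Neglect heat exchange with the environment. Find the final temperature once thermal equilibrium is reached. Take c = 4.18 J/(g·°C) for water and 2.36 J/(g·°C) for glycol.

T_f ≈ 65.9 °C

Setting the total heat transfer to zero:
837.7×4.18×(T − 73.53) + 589×2.36×(T − 46.68) = 0
3501.6(T − 73.53) + 1390(T − 46.68) = 0
4891.6 T = 322359
T = 322359/4891.6 ≈ 65.90 °C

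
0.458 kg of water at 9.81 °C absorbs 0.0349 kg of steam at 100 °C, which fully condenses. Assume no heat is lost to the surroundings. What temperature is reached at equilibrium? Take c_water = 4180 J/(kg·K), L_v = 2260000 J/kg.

Conservation of energy gives ΣQ = 0:
latent heat released on condensation: 0.0349×2260000 = 78874
  condensed water 100 °C→T: 145.88(T − 100)
  original water: 1914.4(T − 9.81)
2060.3 T = 78874 + 14588 + 18781 = 112243
T ≈ 54.48 °C (< 100 °C, so full condensation is consistent).

T_f ≈ 54.5 °C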